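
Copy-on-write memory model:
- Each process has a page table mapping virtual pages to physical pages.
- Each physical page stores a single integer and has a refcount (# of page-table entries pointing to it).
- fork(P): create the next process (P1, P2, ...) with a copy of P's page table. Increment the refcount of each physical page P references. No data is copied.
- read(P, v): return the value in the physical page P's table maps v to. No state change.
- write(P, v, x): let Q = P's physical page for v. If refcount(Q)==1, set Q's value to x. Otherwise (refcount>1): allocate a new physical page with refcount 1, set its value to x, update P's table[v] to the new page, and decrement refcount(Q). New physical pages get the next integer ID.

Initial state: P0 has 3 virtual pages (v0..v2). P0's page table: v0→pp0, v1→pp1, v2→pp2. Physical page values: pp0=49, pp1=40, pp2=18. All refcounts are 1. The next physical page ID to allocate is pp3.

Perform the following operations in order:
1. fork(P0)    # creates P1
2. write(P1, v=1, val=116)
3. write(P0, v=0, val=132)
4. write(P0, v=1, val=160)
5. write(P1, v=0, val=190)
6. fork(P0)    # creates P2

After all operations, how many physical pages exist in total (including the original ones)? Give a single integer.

Op 1: fork(P0) -> P1. 3 ppages; refcounts: pp0:2 pp1:2 pp2:2
Op 2: write(P1, v1, 116). refcount(pp1)=2>1 -> COPY to pp3. 4 ppages; refcounts: pp0:2 pp1:1 pp2:2 pp3:1
Op 3: write(P0, v0, 132). refcount(pp0)=2>1 -> COPY to pp4. 5 ppages; refcounts: pp0:1 pp1:1 pp2:2 pp3:1 pp4:1
Op 4: write(P0, v1, 160). refcount(pp1)=1 -> write in place. 5 ppages; refcounts: pp0:1 pp1:1 pp2:2 pp3:1 pp4:1
Op 5: write(P1, v0, 190). refcount(pp0)=1 -> write in place. 5 ppages; refcounts: pp0:1 pp1:1 pp2:2 pp3:1 pp4:1
Op 6: fork(P0) -> P2. 5 ppages; refcounts: pp0:1 pp1:2 pp2:3 pp3:1 pp4:2

Answer: 5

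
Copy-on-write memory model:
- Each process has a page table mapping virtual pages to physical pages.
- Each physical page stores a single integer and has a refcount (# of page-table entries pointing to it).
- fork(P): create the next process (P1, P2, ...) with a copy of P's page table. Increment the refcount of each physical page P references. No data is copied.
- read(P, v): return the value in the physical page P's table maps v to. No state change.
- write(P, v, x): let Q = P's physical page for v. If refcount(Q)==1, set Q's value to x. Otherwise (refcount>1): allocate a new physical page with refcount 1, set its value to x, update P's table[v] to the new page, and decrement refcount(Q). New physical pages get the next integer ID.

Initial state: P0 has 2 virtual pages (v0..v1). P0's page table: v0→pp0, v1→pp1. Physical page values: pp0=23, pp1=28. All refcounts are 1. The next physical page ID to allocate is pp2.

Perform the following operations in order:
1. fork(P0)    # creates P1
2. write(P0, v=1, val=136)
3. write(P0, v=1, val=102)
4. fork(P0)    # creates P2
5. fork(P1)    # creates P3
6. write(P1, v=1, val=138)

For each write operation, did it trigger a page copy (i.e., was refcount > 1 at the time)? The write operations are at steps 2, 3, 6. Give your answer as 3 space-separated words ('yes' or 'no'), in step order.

Op 1: fork(P0) -> P1. 2 ppages; refcounts: pp0:2 pp1:2
Op 2: write(P0, v1, 136). refcount(pp1)=2>1 -> COPY to pp2. 3 ppages; refcounts: pp0:2 pp1:1 pp2:1
Op 3: write(P0, v1, 102). refcount(pp2)=1 -> write in place. 3 ppages; refcounts: pp0:2 pp1:1 pp2:1
Op 4: fork(P0) -> P2. 3 ppages; refcounts: pp0:3 pp1:1 pp2:2
Op 5: fork(P1) -> P3. 3 ppages; refcounts: pp0:4 pp1:2 pp2:2
Op 6: write(P1, v1, 138). refcount(pp1)=2>1 -> COPY to pp3. 4 ppages; refcounts: pp0:4 pp1:1 pp2:2 pp3:1

yes no yes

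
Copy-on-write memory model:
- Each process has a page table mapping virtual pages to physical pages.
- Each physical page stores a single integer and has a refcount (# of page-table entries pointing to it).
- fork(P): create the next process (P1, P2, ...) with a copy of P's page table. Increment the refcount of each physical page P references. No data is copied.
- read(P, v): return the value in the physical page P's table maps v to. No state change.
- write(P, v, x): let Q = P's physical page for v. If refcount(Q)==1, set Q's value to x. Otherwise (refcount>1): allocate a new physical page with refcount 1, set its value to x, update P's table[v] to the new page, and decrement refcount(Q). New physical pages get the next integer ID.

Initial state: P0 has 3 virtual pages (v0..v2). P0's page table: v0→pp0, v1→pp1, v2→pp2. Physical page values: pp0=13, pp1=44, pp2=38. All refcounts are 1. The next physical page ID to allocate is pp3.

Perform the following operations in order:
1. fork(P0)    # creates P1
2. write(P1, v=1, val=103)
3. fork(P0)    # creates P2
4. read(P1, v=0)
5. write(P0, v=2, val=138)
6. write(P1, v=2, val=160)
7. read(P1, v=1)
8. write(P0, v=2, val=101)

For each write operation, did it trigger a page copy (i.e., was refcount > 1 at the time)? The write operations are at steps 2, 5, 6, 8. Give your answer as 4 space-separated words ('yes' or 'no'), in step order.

Op 1: fork(P0) -> P1. 3 ppages; refcounts: pp0:2 pp1:2 pp2:2
Op 2: write(P1, v1, 103). refcount(pp1)=2>1 -> COPY to pp3. 4 ppages; refcounts: pp0:2 pp1:1 pp2:2 pp3:1
Op 3: fork(P0) -> P2. 4 ppages; refcounts: pp0:3 pp1:2 pp2:3 pp3:1
Op 4: read(P1, v0) -> 13. No state change.
Op 5: write(P0, v2, 138). refcount(pp2)=3>1 -> COPY to pp4. 5 ppages; refcounts: pp0:3 pp1:2 pp2:2 pp3:1 pp4:1
Op 6: write(P1, v2, 160). refcount(pp2)=2>1 -> COPY to pp5. 6 ppages; refcounts: pp0:3 pp1:2 pp2:1 pp3:1 pp4:1 pp5:1
Op 7: read(P1, v1) -> 103. No state change.
Op 8: write(P0, v2, 101). refcount(pp4)=1 -> write in place. 6 ppages; refcounts: pp0:3 pp1:2 pp2:1 pp3:1 pp4:1 pp5:1

yes yes yes no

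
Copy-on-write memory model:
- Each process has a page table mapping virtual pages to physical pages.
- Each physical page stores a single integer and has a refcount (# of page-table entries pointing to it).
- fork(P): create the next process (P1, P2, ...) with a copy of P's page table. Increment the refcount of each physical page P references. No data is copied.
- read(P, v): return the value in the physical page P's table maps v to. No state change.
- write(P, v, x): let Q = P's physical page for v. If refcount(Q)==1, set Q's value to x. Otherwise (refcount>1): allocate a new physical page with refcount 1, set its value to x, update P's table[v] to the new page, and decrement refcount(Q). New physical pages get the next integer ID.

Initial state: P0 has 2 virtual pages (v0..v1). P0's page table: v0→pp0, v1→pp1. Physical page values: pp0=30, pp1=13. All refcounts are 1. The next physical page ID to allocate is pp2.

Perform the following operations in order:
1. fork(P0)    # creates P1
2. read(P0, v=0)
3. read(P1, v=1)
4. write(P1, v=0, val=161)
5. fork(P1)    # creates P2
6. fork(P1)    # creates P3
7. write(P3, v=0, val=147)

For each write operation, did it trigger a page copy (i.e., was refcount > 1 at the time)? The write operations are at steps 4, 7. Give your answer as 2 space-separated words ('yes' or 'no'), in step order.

Op 1: fork(P0) -> P1. 2 ppages; refcounts: pp0:2 pp1:2
Op 2: read(P0, v0) -> 30. No state change.
Op 3: read(P1, v1) -> 13. No state change.
Op 4: write(P1, v0, 161). refcount(pp0)=2>1 -> COPY to pp2. 3 ppages; refcounts: pp0:1 pp1:2 pp2:1
Op 5: fork(P1) -> P2. 3 ppages; refcounts: pp0:1 pp1:3 pp2:2
Op 6: fork(P1) -> P3. 3 ppages; refcounts: pp0:1 pp1:4 pp2:3
Op 7: write(P3, v0, 147). refcount(pp2)=3>1 -> COPY to pp3. 4 ppages; refcounts: pp0:1 pp1:4 pp2:2 pp3:1

yes yes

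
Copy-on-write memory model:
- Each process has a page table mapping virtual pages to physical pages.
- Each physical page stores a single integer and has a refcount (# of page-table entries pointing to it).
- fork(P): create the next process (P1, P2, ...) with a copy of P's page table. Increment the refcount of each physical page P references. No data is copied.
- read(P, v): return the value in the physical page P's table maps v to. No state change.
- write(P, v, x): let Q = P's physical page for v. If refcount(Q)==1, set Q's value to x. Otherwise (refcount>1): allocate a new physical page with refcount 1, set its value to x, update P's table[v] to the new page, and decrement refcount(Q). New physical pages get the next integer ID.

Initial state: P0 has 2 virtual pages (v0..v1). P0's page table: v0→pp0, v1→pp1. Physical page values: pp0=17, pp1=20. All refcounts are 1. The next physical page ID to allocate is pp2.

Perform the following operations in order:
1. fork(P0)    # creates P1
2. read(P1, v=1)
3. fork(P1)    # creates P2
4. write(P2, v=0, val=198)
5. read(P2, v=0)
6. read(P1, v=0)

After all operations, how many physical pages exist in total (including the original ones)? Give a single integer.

Op 1: fork(P0) -> P1. 2 ppages; refcounts: pp0:2 pp1:2
Op 2: read(P1, v1) -> 20. No state change.
Op 3: fork(P1) -> P2. 2 ppages; refcounts: pp0:3 pp1:3
Op 4: write(P2, v0, 198). refcount(pp0)=3>1 -> COPY to pp2. 3 ppages; refcounts: pp0:2 pp1:3 pp2:1
Op 5: read(P2, v0) -> 198. No state change.
Op 6: read(P1, v0) -> 17. No state change.

Answer: 3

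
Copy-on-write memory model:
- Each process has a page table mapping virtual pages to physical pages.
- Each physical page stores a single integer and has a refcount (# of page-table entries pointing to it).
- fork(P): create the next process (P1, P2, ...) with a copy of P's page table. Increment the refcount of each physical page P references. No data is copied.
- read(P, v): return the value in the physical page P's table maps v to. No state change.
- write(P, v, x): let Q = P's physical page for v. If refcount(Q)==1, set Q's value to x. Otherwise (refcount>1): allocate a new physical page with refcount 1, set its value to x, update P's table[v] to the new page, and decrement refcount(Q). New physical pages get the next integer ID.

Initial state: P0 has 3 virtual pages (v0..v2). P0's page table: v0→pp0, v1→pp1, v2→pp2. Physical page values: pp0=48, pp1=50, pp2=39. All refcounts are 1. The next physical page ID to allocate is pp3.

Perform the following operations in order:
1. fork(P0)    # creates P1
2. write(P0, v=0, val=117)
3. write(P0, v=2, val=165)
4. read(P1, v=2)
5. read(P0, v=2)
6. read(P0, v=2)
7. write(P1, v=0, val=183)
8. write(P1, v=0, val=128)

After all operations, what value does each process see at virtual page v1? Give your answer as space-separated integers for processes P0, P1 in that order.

Op 1: fork(P0) -> P1. 3 ppages; refcounts: pp0:2 pp1:2 pp2:2
Op 2: write(P0, v0, 117). refcount(pp0)=2>1 -> COPY to pp3. 4 ppages; refcounts: pp0:1 pp1:2 pp2:2 pp3:1
Op 3: write(P0, v2, 165). refcount(pp2)=2>1 -> COPY to pp4. 5 ppages; refcounts: pp0:1 pp1:2 pp2:1 pp3:1 pp4:1
Op 4: read(P1, v2) -> 39. No state change.
Op 5: read(P0, v2) -> 165. No state change.
Op 6: read(P0, v2) -> 165. No state change.
Op 7: write(P1, v0, 183). refcount(pp0)=1 -> write in place. 5 ppages; refcounts: pp0:1 pp1:2 pp2:1 pp3:1 pp4:1
Op 8: write(P1, v0, 128). refcount(pp0)=1 -> write in place. 5 ppages; refcounts: pp0:1 pp1:2 pp2:1 pp3:1 pp4:1
P0: v1 -> pp1 = 50
P1: v1 -> pp1 = 50

Answer: 50 50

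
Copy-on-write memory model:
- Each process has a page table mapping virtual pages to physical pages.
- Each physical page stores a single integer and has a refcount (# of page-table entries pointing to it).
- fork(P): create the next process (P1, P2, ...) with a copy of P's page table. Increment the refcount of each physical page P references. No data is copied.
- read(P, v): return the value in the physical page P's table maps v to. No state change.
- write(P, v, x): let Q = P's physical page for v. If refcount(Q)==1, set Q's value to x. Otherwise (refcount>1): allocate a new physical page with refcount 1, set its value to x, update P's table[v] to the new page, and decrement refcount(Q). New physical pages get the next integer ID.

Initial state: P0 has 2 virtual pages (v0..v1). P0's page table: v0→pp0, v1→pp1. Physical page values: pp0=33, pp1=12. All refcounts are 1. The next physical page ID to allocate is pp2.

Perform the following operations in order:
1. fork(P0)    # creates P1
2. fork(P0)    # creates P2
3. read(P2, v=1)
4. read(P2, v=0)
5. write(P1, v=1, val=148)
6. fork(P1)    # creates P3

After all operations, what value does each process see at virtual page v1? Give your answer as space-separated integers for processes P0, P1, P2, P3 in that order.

Op 1: fork(P0) -> P1. 2 ppages; refcounts: pp0:2 pp1:2
Op 2: fork(P0) -> P2. 2 ppages; refcounts: pp0:3 pp1:3
Op 3: read(P2, v1) -> 12. No state change.
Op 4: read(P2, v0) -> 33. No state change.
Op 5: write(P1, v1, 148). refcount(pp1)=3>1 -> COPY to pp2. 3 ppages; refcounts: pp0:3 pp1:2 pp2:1
Op 6: fork(P1) -> P3. 3 ppages; refcounts: pp0:4 pp1:2 pp2:2
P0: v1 -> pp1 = 12
P1: v1 -> pp2 = 148
P2: v1 -> pp1 = 12
P3: v1 -> pp2 = 148

Answer: 12 148 12 148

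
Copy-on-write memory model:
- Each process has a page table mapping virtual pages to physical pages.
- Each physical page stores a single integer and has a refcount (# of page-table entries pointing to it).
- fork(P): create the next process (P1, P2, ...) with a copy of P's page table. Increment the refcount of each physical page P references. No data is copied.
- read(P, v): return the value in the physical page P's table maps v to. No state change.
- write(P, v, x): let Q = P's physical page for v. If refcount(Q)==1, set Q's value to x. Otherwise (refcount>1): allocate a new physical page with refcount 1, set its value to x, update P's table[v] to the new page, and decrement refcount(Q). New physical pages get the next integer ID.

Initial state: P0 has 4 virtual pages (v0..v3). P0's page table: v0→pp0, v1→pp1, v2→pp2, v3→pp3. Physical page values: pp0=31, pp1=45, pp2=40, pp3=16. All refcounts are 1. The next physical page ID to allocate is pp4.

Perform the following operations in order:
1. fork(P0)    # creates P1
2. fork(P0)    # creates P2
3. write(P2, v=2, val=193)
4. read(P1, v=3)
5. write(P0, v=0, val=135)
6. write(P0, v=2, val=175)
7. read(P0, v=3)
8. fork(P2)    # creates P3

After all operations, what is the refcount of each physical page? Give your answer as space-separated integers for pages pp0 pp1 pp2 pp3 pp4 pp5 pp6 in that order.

Op 1: fork(P0) -> P1. 4 ppages; refcounts: pp0:2 pp1:2 pp2:2 pp3:2
Op 2: fork(P0) -> P2. 4 ppages; refcounts: pp0:3 pp1:3 pp2:3 pp3:3
Op 3: write(P2, v2, 193). refcount(pp2)=3>1 -> COPY to pp4. 5 ppages; refcounts: pp0:3 pp1:3 pp2:2 pp3:3 pp4:1
Op 4: read(P1, v3) -> 16. No state change.
Op 5: write(P0, v0, 135). refcount(pp0)=3>1 -> COPY to pp5. 6 ppages; refcounts: pp0:2 pp1:3 pp2:2 pp3:3 pp4:1 pp5:1
Op 6: write(P0, v2, 175). refcount(pp2)=2>1 -> COPY to pp6. 7 ppages; refcounts: pp0:2 pp1:3 pp2:1 pp3:3 pp4:1 pp5:1 pp6:1
Op 7: read(P0, v3) -> 16. No state change.
Op 8: fork(P2) -> P3. 7 ppages; refcounts: pp0:3 pp1:4 pp2:1 pp3:4 pp4:2 pp5:1 pp6:1

Answer: 3 4 1 4 2 1 1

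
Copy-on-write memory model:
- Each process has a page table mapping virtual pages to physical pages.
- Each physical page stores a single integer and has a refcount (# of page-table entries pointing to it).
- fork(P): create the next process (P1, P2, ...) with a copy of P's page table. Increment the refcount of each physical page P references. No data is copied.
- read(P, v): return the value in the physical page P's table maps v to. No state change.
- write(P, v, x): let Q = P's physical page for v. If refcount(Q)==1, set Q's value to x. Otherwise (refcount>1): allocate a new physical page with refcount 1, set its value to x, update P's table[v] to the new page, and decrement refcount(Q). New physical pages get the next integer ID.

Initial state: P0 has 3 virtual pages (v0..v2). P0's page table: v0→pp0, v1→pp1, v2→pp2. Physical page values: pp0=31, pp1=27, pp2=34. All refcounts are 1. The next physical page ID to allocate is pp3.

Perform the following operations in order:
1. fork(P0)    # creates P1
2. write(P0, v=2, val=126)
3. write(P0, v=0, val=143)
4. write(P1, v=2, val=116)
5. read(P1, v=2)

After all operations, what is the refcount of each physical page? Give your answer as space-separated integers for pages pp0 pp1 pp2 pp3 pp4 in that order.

Op 1: fork(P0) -> P1. 3 ppages; refcounts: pp0:2 pp1:2 pp2:2
Op 2: write(P0, v2, 126). refcount(pp2)=2>1 -> COPY to pp3. 4 ppages; refcounts: pp0:2 pp1:2 pp2:1 pp3:1
Op 3: write(P0, v0, 143). refcount(pp0)=2>1 -> COPY to pp4. 5 ppages; refcounts: pp0:1 pp1:2 pp2:1 pp3:1 pp4:1
Op 4: write(P1, v2, 116). refcount(pp2)=1 -> write in place. 5 ppages; refcounts: pp0:1 pp1:2 pp2:1 pp3:1 pp4:1
Op 5: read(P1, v2) -> 116. No state change.

Answer: 1 2 1 1 1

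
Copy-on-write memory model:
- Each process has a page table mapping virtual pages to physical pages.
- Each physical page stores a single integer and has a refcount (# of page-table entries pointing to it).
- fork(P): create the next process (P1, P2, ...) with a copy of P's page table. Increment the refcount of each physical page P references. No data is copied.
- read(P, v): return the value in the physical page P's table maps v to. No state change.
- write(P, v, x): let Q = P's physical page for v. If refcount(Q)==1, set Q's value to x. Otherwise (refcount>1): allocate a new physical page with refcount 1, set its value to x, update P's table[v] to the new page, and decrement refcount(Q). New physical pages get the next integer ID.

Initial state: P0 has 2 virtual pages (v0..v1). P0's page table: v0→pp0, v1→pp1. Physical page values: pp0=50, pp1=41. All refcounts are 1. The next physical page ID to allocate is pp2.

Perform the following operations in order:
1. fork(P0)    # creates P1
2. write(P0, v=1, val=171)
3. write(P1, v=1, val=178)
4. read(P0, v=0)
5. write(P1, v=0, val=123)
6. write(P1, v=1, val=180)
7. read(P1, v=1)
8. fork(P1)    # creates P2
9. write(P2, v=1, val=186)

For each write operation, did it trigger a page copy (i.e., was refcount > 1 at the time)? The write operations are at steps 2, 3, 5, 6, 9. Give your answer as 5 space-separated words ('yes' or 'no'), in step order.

Op 1: fork(P0) -> P1. 2 ppages; refcounts: pp0:2 pp1:2
Op 2: write(P0, v1, 171). refcount(pp1)=2>1 -> COPY to pp2. 3 ppages; refcounts: pp0:2 pp1:1 pp2:1
Op 3: write(P1, v1, 178). refcount(pp1)=1 -> write in place. 3 ppages; refcounts: pp0:2 pp1:1 pp2:1
Op 4: read(P0, v0) -> 50. No state change.
Op 5: write(P1, v0, 123). refcount(pp0)=2>1 -> COPY to pp3. 4 ppages; refcounts: pp0:1 pp1:1 pp2:1 pp3:1
Op 6: write(P1, v1, 180). refcount(pp1)=1 -> write in place. 4 ppages; refcounts: pp0:1 pp1:1 pp2:1 pp3:1
Op 7: read(P1, v1) -> 180. No state change.
Op 8: fork(P1) -> P2. 4 ppages; refcounts: pp0:1 pp1:2 pp2:1 pp3:2
Op 9: write(P2, v1, 186). refcount(pp1)=2>1 -> COPY to pp4. 5 ppages; refcounts: pp0:1 pp1:1 pp2:1 pp3:2 pp4:1

yes no yes no yes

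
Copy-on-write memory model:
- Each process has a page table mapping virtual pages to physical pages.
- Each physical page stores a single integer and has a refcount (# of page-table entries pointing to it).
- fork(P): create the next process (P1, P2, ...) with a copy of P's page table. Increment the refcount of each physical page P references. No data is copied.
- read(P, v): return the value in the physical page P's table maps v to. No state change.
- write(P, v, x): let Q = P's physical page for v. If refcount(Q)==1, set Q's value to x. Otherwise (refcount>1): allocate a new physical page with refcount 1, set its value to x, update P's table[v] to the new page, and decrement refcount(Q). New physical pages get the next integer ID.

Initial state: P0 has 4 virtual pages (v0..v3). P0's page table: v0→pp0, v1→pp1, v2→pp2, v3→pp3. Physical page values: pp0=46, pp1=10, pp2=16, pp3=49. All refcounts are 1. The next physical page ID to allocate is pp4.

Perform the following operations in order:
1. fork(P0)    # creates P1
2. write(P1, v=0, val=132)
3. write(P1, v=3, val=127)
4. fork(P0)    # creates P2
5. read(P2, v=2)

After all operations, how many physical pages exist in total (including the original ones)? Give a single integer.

Op 1: fork(P0) -> P1. 4 ppages; refcounts: pp0:2 pp1:2 pp2:2 pp3:2
Op 2: write(P1, v0, 132). refcount(pp0)=2>1 -> COPY to pp4. 5 ppages; refcounts: pp0:1 pp1:2 pp2:2 pp3:2 pp4:1
Op 3: write(P1, v3, 127). refcount(pp3)=2>1 -> COPY to pp5. 6 ppages; refcounts: pp0:1 pp1:2 pp2:2 pp3:1 pp4:1 pp5:1
Op 4: fork(P0) -> P2. 6 ppages; refcounts: pp0:2 pp1:3 pp2:3 pp3:2 pp4:1 pp5:1
Op 5: read(P2, v2) -> 16. No state change.

Answer: 6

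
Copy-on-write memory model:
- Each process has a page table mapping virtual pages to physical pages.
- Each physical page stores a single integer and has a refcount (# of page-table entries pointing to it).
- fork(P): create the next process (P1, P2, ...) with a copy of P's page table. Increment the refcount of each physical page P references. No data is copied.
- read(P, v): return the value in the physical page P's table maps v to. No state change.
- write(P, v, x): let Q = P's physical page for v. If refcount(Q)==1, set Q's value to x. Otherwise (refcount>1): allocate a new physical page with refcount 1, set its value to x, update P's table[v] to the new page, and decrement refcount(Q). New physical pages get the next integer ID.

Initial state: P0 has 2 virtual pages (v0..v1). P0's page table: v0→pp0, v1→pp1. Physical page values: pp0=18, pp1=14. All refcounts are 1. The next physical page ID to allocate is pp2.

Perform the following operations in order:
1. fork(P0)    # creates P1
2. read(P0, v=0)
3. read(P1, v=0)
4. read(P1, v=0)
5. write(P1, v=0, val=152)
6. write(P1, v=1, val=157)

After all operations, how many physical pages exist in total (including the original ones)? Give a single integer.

Op 1: fork(P0) -> P1. 2 ppages; refcounts: pp0:2 pp1:2
Op 2: read(P0, v0) -> 18. No state change.
Op 3: read(P1, v0) -> 18. No state change.
Op 4: read(P1, v0) -> 18. No state change.
Op 5: write(P1, v0, 152). refcount(pp0)=2>1 -> COPY to pp2. 3 ppages; refcounts: pp0:1 pp1:2 pp2:1
Op 6: write(P1, v1, 157). refcount(pp1)=2>1 -> COPY to pp3. 4 ppages; refcounts: pp0:1 pp1:1 pp2:1 pp3:1

Answer: 4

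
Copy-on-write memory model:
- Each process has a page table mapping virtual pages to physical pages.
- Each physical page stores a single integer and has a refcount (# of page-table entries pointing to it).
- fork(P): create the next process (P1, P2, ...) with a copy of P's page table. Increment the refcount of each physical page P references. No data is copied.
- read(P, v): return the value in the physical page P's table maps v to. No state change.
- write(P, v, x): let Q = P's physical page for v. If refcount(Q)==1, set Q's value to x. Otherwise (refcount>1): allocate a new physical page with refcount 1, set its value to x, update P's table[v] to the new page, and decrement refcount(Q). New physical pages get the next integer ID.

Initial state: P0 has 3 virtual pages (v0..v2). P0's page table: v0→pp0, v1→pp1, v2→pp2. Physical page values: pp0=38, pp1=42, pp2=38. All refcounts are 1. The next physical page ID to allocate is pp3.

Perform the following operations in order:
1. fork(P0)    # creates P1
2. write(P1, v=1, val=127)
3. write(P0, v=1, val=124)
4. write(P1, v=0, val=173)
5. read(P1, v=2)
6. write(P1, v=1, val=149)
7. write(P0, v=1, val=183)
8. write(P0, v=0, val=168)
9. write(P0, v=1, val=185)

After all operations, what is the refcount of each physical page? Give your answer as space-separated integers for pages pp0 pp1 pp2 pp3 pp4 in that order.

Op 1: fork(P0) -> P1. 3 ppages; refcounts: pp0:2 pp1:2 pp2:2
Op 2: write(P1, v1, 127). refcount(pp1)=2>1 -> COPY to pp3. 4 ppages; refcounts: pp0:2 pp1:1 pp2:2 pp3:1
Op 3: write(P0, v1, 124). refcount(pp1)=1 -> write in place. 4 ppages; refcounts: pp0:2 pp1:1 pp2:2 pp3:1
Op 4: write(P1, v0, 173). refcount(pp0)=2>1 -> COPY to pp4. 5 ppages; refcounts: pp0:1 pp1:1 pp2:2 pp3:1 pp4:1
Op 5: read(P1, v2) -> 38. No state change.
Op 6: write(P1, v1, 149). refcount(pp3)=1 -> write in place. 5 ppages; refcounts: pp0:1 pp1:1 pp2:2 pp3:1 pp4:1
Op 7: write(P0, v1, 183). refcount(pp1)=1 -> write in place. 5 ppages; refcounts: pp0:1 pp1:1 pp2:2 pp3:1 pp4:1
Op 8: write(P0, v0, 168). refcount(pp0)=1 -> write in place. 5 ppages; refcounts: pp0:1 pp1:1 pp2:2 pp3:1 pp4:1
Op 9: write(P0, v1, 185). refcount(pp1)=1 -> write in place. 5 ppages; refcounts: pp0:1 pp1:1 pp2:2 pp3:1 pp4:1

Answer: 1 1 2 1 1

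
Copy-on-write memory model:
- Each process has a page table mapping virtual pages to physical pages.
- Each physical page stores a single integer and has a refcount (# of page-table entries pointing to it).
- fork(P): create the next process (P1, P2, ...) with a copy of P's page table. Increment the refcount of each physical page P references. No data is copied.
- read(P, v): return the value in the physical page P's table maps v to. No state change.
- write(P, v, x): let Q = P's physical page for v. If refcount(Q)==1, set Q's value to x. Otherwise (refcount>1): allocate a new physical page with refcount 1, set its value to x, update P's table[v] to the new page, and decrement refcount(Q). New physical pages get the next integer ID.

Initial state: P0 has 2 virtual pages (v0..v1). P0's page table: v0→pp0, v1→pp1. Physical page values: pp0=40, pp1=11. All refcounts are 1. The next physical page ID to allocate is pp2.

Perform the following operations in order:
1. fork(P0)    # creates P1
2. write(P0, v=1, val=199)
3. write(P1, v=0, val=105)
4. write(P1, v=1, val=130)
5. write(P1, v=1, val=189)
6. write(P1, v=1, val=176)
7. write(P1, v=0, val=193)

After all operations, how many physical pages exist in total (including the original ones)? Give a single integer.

Answer: 4

Derivation:
Op 1: fork(P0) -> P1. 2 ppages; refcounts: pp0:2 pp1:2
Op 2: write(P0, v1, 199). refcount(pp1)=2>1 -> COPY to pp2. 3 ppages; refcounts: pp0:2 pp1:1 pp2:1
Op 3: write(P1, v0, 105). refcount(pp0)=2>1 -> COPY to pp3. 4 ppages; refcounts: pp0:1 pp1:1 pp2:1 pp3:1
Op 4: write(P1, v1, 130). refcount(pp1)=1 -> write in place. 4 ppages; refcounts: pp0:1 pp1:1 pp2:1 pp3:1
Op 5: write(P1, v1, 189). refcount(pp1)=1 -> write in place. 4 ppages; refcounts: pp0:1 pp1:1 pp2:1 pp3:1
Op 6: write(P1, v1, 176). refcount(pp1)=1 -> write in place. 4 ppages; refcounts: pp0:1 pp1:1 pp2:1 pp3:1
Op 7: write(P1, v0, 193). refcount(pp3)=1 -> write in place. 4 ppages; refcounts: pp0:1 pp1:1 pp2:1 pp3:1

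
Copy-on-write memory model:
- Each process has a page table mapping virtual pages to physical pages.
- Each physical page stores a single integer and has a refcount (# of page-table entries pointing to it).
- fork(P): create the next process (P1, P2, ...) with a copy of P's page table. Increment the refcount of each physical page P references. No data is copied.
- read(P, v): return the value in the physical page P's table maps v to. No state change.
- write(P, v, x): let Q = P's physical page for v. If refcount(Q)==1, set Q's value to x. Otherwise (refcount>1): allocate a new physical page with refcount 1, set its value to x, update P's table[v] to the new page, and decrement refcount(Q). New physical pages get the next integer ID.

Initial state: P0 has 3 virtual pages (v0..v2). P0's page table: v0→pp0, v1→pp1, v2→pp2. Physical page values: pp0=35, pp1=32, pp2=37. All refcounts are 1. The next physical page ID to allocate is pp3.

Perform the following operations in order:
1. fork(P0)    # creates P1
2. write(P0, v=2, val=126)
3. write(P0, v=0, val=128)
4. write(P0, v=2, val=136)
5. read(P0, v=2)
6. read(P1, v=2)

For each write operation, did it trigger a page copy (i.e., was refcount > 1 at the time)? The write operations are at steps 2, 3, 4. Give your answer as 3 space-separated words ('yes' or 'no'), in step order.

Op 1: fork(P0) -> P1. 3 ppages; refcounts: pp0:2 pp1:2 pp2:2
Op 2: write(P0, v2, 126). refcount(pp2)=2>1 -> COPY to pp3. 4 ppages; refcounts: pp0:2 pp1:2 pp2:1 pp3:1
Op 3: write(P0, v0, 128). refcount(pp0)=2>1 -> COPY to pp4. 5 ppages; refcounts: pp0:1 pp1:2 pp2:1 pp3:1 pp4:1
Op 4: write(P0, v2, 136). refcount(pp3)=1 -> write in place. 5 ppages; refcounts: pp0:1 pp1:2 pp2:1 pp3:1 pp4:1
Op 5: read(P0, v2) -> 136. No state change.
Op 6: read(P1, v2) -> 37. No state change.

yes yes no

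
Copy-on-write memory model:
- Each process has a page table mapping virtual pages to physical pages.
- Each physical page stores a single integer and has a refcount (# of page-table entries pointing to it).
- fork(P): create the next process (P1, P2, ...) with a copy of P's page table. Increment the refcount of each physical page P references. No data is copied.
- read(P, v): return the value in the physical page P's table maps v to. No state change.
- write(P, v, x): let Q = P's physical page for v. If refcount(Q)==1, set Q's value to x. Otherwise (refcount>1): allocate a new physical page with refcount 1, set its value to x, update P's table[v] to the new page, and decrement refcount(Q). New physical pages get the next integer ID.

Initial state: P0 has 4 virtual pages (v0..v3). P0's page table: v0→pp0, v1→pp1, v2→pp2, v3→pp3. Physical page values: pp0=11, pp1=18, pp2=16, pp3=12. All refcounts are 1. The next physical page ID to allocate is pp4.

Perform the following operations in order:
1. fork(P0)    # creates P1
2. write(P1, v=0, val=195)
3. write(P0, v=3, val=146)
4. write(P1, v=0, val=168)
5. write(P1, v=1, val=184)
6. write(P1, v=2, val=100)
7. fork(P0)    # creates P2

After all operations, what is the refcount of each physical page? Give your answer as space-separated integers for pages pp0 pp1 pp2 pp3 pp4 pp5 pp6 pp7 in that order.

Op 1: fork(P0) -> P1. 4 ppages; refcounts: pp0:2 pp1:2 pp2:2 pp3:2
Op 2: write(P1, v0, 195). refcount(pp0)=2>1 -> COPY to pp4. 5 ppages; refcounts: pp0:1 pp1:2 pp2:2 pp3:2 pp4:1
Op 3: write(P0, v3, 146). refcount(pp3)=2>1 -> COPY to pp5. 6 ppages; refcounts: pp0:1 pp1:2 pp2:2 pp3:1 pp4:1 pp5:1
Op 4: write(P1, v0, 168). refcount(pp4)=1 -> write in place. 6 ppages; refcounts: pp0:1 pp1:2 pp2:2 pp3:1 pp4:1 pp5:1
Op 5: write(P1, v1, 184). refcount(pp1)=2>1 -> COPY to pp6. 7 ppages; refcounts: pp0:1 pp1:1 pp2:2 pp3:1 pp4:1 pp5:1 pp6:1
Op 6: write(P1, v2, 100). refcount(pp2)=2>1 -> COPY to pp7. 8 ppages; refcounts: pp0:1 pp1:1 pp2:1 pp3:1 pp4:1 pp5:1 pp6:1 pp7:1
Op 7: fork(P0) -> P2. 8 ppages; refcounts: pp0:2 pp1:2 pp2:2 pp3:1 pp4:1 pp5:2 pp6:1 pp7:1

Answer: 2 2 2 1 1 2 1 1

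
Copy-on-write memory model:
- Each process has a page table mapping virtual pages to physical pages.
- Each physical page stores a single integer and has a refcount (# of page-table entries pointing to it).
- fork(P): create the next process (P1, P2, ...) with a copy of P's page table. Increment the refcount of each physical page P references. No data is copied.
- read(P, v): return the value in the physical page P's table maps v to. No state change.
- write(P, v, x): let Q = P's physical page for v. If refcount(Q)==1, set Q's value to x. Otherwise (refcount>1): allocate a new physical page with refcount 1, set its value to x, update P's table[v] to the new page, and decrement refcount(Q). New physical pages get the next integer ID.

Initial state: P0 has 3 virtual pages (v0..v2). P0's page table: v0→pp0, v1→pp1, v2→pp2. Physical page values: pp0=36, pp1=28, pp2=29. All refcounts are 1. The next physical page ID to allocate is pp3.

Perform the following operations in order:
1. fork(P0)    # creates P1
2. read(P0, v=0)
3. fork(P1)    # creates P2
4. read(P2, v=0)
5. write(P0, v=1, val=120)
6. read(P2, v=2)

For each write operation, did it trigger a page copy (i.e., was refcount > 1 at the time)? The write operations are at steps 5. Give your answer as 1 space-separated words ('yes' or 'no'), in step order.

Op 1: fork(P0) -> P1. 3 ppages; refcounts: pp0:2 pp1:2 pp2:2
Op 2: read(P0, v0) -> 36. No state change.
Op 3: fork(P1) -> P2. 3 ppages; refcounts: pp0:3 pp1:3 pp2:3
Op 4: read(P2, v0) -> 36. No state change.
Op 5: write(P0, v1, 120). refcount(pp1)=3>1 -> COPY to pp3. 4 ppages; refcounts: pp0:3 pp1:2 pp2:3 pp3:1
Op 6: read(P2, v2) -> 29. No state change.

yes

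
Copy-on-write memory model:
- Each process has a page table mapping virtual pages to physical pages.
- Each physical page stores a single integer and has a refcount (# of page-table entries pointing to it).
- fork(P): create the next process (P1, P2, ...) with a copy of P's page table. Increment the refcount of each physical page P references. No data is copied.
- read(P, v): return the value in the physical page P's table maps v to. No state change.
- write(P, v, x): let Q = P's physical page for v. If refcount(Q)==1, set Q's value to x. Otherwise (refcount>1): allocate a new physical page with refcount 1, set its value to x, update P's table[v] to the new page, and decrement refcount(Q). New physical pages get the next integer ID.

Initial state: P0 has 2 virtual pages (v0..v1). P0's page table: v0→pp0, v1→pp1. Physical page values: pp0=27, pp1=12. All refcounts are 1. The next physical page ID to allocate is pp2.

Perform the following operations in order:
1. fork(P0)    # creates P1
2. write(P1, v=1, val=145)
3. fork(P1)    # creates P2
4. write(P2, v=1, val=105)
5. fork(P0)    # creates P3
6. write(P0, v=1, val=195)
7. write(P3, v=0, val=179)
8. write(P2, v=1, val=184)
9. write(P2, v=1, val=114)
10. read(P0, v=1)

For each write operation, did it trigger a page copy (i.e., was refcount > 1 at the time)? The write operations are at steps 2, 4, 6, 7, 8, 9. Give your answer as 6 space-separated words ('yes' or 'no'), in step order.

Op 1: fork(P0) -> P1. 2 ppages; refcounts: pp0:2 pp1:2
Op 2: write(P1, v1, 145). refcount(pp1)=2>1 -> COPY to pp2. 3 ppages; refcounts: pp0:2 pp1:1 pp2:1
Op 3: fork(P1) -> P2. 3 ppages; refcounts: pp0:3 pp1:1 pp2:2
Op 4: write(P2, v1, 105). refcount(pp2)=2>1 -> COPY to pp3. 4 ppages; refcounts: pp0:3 pp1:1 pp2:1 pp3:1
Op 5: fork(P0) -> P3. 4 ppages; refcounts: pp0:4 pp1:2 pp2:1 pp3:1
Op 6: write(P0, v1, 195). refcount(pp1)=2>1 -> COPY to pp4. 5 ppages; refcounts: pp0:4 pp1:1 pp2:1 pp3:1 pp4:1
Op 7: write(P3, v0, 179). refcount(pp0)=4>1 -> COPY to pp5. 6 ppages; refcounts: pp0:3 pp1:1 pp2:1 pp3:1 pp4:1 pp5:1
Op 8: write(P2, v1, 184). refcount(pp3)=1 -> write in place. 6 ppages; refcounts: pp0:3 pp1:1 pp2:1 pp3:1 pp4:1 pp5:1
Op 9: write(P2, v1, 114). refcount(pp3)=1 -> write in place. 6 ppages; refcounts: pp0:3 pp1:1 pp2:1 pp3:1 pp4:1 pp5:1
Op 10: read(P0, v1) -> 195. No state change.

yes yes yes yes no no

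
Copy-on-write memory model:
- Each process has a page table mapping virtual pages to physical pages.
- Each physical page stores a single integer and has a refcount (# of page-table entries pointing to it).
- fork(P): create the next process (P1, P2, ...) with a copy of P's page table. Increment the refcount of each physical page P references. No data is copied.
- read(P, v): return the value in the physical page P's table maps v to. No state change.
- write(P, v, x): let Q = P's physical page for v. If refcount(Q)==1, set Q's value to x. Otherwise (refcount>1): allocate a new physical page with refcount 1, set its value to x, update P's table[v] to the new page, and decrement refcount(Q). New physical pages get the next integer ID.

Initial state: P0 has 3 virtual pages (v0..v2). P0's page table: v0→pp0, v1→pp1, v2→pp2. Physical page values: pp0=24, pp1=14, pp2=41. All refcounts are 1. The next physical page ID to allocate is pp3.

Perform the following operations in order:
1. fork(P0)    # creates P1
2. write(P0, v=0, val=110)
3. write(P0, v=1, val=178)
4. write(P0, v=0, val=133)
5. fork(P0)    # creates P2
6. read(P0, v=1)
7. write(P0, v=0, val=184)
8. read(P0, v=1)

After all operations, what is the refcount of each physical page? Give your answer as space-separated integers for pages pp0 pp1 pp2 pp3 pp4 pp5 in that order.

Answer: 1 1 3 1 2 1

Derivation:
Op 1: fork(P0) -> P1. 3 ppages; refcounts: pp0:2 pp1:2 pp2:2
Op 2: write(P0, v0, 110). refcount(pp0)=2>1 -> COPY to pp3. 4 ppages; refcounts: pp0:1 pp1:2 pp2:2 pp3:1
Op 3: write(P0, v1, 178). refcount(pp1)=2>1 -> COPY to pp4. 5 ppages; refcounts: pp0:1 pp1:1 pp2:2 pp3:1 pp4:1
Op 4: write(P0, v0, 133). refcount(pp3)=1 -> write in place. 5 ppages; refcounts: pp0:1 pp1:1 pp2:2 pp3:1 pp4:1
Op 5: fork(P0) -> P2. 5 ppages; refcounts: pp0:1 pp1:1 pp2:3 pp3:2 pp4:2
Op 6: read(P0, v1) -> 178. No state change.
Op 7: write(P0, v0, 184). refcount(pp3)=2>1 -> COPY to pp5. 6 ppages; refcounts: pp0:1 pp1:1 pp2:3 pp3:1 pp4:2 pp5:1
Op 8: read(P0, v1) -> 178. No state change.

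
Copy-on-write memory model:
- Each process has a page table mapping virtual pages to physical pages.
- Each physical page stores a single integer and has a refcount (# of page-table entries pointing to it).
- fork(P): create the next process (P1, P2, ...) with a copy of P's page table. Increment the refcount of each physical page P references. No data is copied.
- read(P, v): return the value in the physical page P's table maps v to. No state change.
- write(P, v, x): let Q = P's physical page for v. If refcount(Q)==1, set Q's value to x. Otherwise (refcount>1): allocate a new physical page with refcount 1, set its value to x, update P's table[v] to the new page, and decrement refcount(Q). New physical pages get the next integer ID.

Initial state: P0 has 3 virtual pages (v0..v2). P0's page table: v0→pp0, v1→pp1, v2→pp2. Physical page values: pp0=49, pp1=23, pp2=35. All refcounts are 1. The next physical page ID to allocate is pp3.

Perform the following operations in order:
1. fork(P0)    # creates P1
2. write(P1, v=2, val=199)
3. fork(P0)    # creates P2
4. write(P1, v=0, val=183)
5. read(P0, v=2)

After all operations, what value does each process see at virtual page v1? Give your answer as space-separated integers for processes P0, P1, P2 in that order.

Op 1: fork(P0) -> P1. 3 ppages; refcounts: pp0:2 pp1:2 pp2:2
Op 2: write(P1, v2, 199). refcount(pp2)=2>1 -> COPY to pp3. 4 ppages; refcounts: pp0:2 pp1:2 pp2:1 pp3:1
Op 3: fork(P0) -> P2. 4 ppages; refcounts: pp0:3 pp1:3 pp2:2 pp3:1
Op 4: write(P1, v0, 183). refcount(pp0)=3>1 -> COPY to pp4. 5 ppages; refcounts: pp0:2 pp1:3 pp2:2 pp3:1 pp4:1
Op 5: read(P0, v2) -> 35. No state change.
P0: v1 -> pp1 = 23
P1: v1 -> pp1 = 23
P2: v1 -> pp1 = 23

Answer: 23 23 23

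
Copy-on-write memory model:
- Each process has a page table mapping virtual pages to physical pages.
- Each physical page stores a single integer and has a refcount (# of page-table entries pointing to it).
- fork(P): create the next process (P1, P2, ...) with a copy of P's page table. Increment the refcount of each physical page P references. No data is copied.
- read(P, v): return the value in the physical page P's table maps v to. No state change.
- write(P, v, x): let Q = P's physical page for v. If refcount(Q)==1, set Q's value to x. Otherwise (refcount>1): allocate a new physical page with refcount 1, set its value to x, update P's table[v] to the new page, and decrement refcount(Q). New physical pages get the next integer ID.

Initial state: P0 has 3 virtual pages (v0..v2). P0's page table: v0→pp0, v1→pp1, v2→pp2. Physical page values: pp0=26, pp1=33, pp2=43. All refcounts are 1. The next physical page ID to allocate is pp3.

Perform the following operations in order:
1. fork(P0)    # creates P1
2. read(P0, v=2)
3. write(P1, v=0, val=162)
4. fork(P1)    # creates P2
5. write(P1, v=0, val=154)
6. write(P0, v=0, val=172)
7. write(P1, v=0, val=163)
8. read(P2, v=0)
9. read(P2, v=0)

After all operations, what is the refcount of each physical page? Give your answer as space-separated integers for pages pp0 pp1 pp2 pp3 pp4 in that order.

Op 1: fork(P0) -> P1. 3 ppages; refcounts: pp0:2 pp1:2 pp2:2
Op 2: read(P0, v2) -> 43. No state change.
Op 3: write(P1, v0, 162). refcount(pp0)=2>1 -> COPY to pp3. 4 ppages; refcounts: pp0:1 pp1:2 pp2:2 pp3:1
Op 4: fork(P1) -> P2. 4 ppages; refcounts: pp0:1 pp1:3 pp2:3 pp3:2
Op 5: write(P1, v0, 154). refcount(pp3)=2>1 -> COPY to pp4. 5 ppages; refcounts: pp0:1 pp1:3 pp2:3 pp3:1 pp4:1
Op 6: write(P0, v0, 172). refcount(pp0)=1 -> write in place. 5 ppages; refcounts: pp0:1 pp1:3 pp2:3 pp3:1 pp4:1
Op 7: write(P1, v0, 163). refcount(pp4)=1 -> write in place. 5 ppages; refcounts: pp0:1 pp1:3 pp2:3 pp3:1 pp4:1
Op 8: read(P2, v0) -> 162. No state change.
Op 9: read(P2, v0) -> 162. No state change.

Answer: 1 3 3 1 1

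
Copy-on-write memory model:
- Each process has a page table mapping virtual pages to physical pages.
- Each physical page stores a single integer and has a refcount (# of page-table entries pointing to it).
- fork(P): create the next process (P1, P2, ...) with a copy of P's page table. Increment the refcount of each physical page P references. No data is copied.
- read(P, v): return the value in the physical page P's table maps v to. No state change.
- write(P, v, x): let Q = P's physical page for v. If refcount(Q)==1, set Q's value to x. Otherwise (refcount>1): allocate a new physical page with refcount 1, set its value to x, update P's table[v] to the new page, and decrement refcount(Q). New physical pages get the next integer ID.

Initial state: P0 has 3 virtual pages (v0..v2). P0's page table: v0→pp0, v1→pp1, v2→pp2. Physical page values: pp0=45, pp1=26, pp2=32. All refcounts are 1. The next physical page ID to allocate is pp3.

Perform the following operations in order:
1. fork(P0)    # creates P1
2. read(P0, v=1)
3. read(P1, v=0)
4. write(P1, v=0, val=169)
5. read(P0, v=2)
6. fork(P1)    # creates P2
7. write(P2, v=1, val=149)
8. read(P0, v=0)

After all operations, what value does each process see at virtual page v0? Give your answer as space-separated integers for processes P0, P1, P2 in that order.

Op 1: fork(P0) -> P1. 3 ppages; refcounts: pp0:2 pp1:2 pp2:2
Op 2: read(P0, v1) -> 26. No state change.
Op 3: read(P1, v0) -> 45. No state change.
Op 4: write(P1, v0, 169). refcount(pp0)=2>1 -> COPY to pp3. 4 ppages; refcounts: pp0:1 pp1:2 pp2:2 pp3:1
Op 5: read(P0, v2) -> 32. No state change.
Op 6: fork(P1) -> P2. 4 ppages; refcounts: pp0:1 pp1:3 pp2:3 pp3:2
Op 7: write(P2, v1, 149). refcount(pp1)=3>1 -> COPY to pp4. 5 ppages; refcounts: pp0:1 pp1:2 pp2:3 pp3:2 pp4:1
Op 8: read(P0, v0) -> 45. No state change.
P0: v0 -> pp0 = 45
P1: v0 -> pp3 = 169
P2: v0 -> pp3 = 169

Answer: 45 169 169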